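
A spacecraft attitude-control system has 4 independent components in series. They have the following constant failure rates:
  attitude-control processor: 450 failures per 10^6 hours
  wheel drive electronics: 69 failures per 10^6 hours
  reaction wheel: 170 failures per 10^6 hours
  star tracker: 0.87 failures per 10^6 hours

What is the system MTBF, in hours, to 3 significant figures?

Series of exponential components: λ_sys = Σ λ_i
λ_sys = 0.00045 + 0.000069 + 0.00017 + 0.00000087 = 6.8987e-04 /h
MTBF = 1 / λ_sys = 1450 h

1450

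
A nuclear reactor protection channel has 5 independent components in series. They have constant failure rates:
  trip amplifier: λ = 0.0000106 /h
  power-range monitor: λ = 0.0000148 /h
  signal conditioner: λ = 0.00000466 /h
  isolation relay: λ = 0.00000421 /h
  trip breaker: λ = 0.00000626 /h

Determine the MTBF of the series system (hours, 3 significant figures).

24700

Series of exponential components: λ_sys = Σ λ_i
λ_sys = 0.0000106 + 0.0000148 + 0.00000466 + 0.00000421 + 0.00000626 = 4.0530e-05 /h
MTBF = 1 / λ_sys = 24700 h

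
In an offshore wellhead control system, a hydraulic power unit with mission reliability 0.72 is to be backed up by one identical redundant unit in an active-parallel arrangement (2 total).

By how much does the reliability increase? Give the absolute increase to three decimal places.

R_before = 0.72
R_after = 1 − (1 − 0.72)^2 = 0.922
ΔR = 0.922 − 0.72 = 0.202

0.202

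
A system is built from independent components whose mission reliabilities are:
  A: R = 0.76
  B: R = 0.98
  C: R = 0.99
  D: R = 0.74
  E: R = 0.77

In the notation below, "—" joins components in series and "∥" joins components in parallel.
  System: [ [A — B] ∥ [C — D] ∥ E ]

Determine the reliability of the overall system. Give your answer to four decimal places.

0.9843

Series (A and B): 0.760000 × 0.980000 = 0.744800
Series (C and D): 0.990000 × 0.740000 = 0.732600
Parallel ([0.744800], [0.732600], and E): 1 − (1 − 0.744800)(1 − 0.732600)(1 − 0.770000) = 0.9843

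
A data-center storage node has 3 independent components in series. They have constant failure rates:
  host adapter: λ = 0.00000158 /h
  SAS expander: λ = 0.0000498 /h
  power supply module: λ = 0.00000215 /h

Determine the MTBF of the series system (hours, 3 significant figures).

18700

Series of exponential components: λ_sys = Σ λ_i
λ_sys = 0.00000158 + 0.0000498 + 0.00000215 = 5.3530e-05 /h
MTBF = 1 / λ_sys = 18700 h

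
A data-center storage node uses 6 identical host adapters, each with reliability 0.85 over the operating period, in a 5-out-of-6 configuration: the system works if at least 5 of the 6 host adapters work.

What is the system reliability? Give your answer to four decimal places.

R = Σ_{i=5}^{6} C(6,i) p^i (1−p)^{6−i} with p = 0.85
C(6,5)·0.85^5·0.15^1 = 0.399335
C(6,6)·0.85^6·0.15^0 = 0.377150
Sum = 0.7765

0.7765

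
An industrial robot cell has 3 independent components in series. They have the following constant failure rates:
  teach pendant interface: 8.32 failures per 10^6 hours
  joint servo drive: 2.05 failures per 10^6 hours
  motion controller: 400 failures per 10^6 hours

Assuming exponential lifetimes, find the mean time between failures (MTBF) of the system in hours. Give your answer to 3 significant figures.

2440

Series of exponential components: λ_sys = Σ λ_i
λ_sys = 0.00000832 + 0.00000205 + 0.000400 = 4.1037e-04 /h
MTBF = 1 / λ_sys = 2440 h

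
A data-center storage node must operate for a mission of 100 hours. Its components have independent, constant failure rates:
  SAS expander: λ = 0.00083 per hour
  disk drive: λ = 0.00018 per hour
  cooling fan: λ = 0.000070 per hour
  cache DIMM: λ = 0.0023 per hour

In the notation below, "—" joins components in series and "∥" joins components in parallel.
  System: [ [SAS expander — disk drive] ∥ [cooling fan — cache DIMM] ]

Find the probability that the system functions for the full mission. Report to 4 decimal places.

R(SAS expander) = exp(−0.00083 × 100) = 0.920351
R(disk drive) = exp(−0.00018 × 100) = 0.982161
R(cooling fan) = exp(−0.000070 × 100) = 0.993024
R(cache DIMM) = exp(−0.0023 × 100) = 0.794534
Series (SAS expander and disk drive): 0.920351 × 0.982161 = 0.903933
Series (cooling fan and cache DIMM): 0.993024 × 0.794534 = 0.788991
Parallel ([0.903933] and [0.788991]): 1 − (1 − 0.903933)(1 − 0.788991) = 0.9797

0.9797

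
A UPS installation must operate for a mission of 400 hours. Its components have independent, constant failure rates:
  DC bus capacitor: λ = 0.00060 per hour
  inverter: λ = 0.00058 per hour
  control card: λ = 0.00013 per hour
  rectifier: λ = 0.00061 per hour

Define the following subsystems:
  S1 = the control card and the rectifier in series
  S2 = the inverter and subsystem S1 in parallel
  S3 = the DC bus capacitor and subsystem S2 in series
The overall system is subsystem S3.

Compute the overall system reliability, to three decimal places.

0.745

R(DC bus capacitor) = exp(−0.00060 × 400) = 0.78663
R(inverter) = exp(−0.00058 × 400) = 0.79295
R(control card) = exp(−0.00013 × 400) = 0.94933
R(rectifier) = exp(−0.00061 × 400) = 0.78349
Series (control card and rectifier): 0.94933 × 0.78349 = 0.74379
Parallel (inverter and [0.74379]): 1 − (1 − 0.79295)(1 − 0.74379) = 0.94695
Series (DC bus capacitor and [0.94695]): 0.78663 × 0.94695 = 0.745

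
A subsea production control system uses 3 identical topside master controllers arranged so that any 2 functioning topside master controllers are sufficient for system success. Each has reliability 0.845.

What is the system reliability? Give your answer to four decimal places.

R = Σ_{i=2}^{3} C(3,i) p^i (1−p)^{3−i} with p = 0.845
C(3,2)·0.845^2·0.155^1 = 0.332022
C(3,3)·0.845^3·0.155^0 = 0.603351
Sum = 0.9354

0.9354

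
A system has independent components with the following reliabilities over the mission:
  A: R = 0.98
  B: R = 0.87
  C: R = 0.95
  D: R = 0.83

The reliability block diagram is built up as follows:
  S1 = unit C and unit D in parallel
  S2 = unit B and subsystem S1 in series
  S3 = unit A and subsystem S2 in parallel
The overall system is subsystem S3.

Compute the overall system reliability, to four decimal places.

0.9973

Parallel (C and D): 1 − (1 − 0.950000)(1 − 0.830000) = 0.991500
Series (B and [0.991500]): 0.870000 × 0.991500 = 0.862605
Parallel (A and [0.862605]): 1 − (1 − 0.980000)(1 − 0.862605) = 0.9973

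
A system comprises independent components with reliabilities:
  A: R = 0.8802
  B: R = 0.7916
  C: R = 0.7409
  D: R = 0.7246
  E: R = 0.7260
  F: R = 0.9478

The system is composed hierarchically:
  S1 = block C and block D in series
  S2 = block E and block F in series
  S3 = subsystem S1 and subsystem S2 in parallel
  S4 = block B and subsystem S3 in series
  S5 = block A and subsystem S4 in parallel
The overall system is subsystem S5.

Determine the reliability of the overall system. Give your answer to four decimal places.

Series (C and D): 0.740900 × 0.724600 = 0.536856
Series (E and F): 0.726000 × 0.947800 = 0.688103
Parallel ([0.536856] and [0.688103]): 1 − (1 − 0.536856)(1 − 0.688103) = 0.855547
Series (B and [0.855547]): 0.791600 × 0.855547 = 0.677251
Parallel (A and [0.677251]): 1 − (1 − 0.880200)(1 − 0.677251) = 0.9613

0.9613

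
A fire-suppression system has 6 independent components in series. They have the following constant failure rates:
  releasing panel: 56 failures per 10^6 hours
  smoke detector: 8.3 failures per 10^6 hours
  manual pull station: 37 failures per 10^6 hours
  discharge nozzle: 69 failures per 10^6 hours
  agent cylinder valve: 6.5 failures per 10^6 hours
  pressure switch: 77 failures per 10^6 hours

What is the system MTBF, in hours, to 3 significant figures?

3940

Series of exponential components: λ_sys = Σ λ_i
λ_sys = 0.000056 + 0.0000083 + 0.000037 + 0.000069 + 0.0000065 + 0.000077 = 2.5380e-04 /h
MTBF = 1 / λ_sys = 3940 h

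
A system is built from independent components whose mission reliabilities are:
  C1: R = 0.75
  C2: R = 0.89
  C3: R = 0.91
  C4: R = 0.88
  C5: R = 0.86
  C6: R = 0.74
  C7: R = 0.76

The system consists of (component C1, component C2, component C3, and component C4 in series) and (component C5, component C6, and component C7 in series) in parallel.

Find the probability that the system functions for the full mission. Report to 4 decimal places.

0.7597

Series (C1, C2, C3, and C4): 0.750000 × 0.890000 × 0.910000 × 0.880000 = 0.534534
Series (C5, C6, and C7): 0.860000 × 0.740000 × 0.760000 = 0.483664
Parallel ([0.534534] and [0.483664]): 1 − (1 − 0.534534)(1 − 0.483664) = 0.7597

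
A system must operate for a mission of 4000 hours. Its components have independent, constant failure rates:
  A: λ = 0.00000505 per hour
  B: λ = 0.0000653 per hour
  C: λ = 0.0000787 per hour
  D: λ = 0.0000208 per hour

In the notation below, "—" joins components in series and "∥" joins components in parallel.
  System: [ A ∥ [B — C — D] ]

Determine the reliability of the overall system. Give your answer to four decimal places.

R(A) = exp(−0.00000505 × 4000) = 0.980003
R(B) = exp(−0.0000653 × 4000) = 0.770127
R(C) = exp(−0.0000787 × 4000) = 0.729935
R(D) = exp(−0.0000208 × 4000) = 0.920167
Series (B, C, and D): 0.770127 × 0.729935 × 0.920167 = 0.517265
Parallel (A and [0.517265]): 1 − (1 − 0.980003)(1 − 0.517265) = 0.9903

0.9903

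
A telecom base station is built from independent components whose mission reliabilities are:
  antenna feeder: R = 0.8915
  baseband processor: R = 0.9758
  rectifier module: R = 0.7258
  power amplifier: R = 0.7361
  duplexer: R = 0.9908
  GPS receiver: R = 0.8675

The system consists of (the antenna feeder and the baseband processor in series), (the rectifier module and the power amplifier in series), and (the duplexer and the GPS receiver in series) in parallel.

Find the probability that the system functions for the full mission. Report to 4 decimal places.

Series (antenna feeder and baseband processor): 0.891500 × 0.975800 = 0.869926
Series (rectifier module and power amplifier): 0.725800 × 0.736100 = 0.534261
Series (duplexer and GPS receiver): 0.990800 × 0.867500 = 0.859519
Parallel ([0.869926], [0.534261], and [0.859519]): 1 − (1 − 0.869926)(1 − 0.534261)(1 − 0.859519) = 0.9915

0.9915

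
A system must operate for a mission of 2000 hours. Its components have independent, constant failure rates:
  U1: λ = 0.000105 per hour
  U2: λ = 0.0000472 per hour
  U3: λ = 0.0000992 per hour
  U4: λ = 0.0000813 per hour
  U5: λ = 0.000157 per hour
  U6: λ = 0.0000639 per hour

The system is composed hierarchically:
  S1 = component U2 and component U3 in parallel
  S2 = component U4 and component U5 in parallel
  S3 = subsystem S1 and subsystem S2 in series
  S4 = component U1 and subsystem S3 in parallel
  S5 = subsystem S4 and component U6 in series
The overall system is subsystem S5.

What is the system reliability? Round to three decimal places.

R(U1) = exp(−0.000105 × 2000) = 0.81058
R(U2) = exp(−0.0000472 × 2000) = 0.90992
R(U3) = exp(−0.0000992 × 2000) = 0.82004
R(U4) = exp(−0.0000813 × 2000) = 0.84993
R(U5) = exp(−0.000157 × 2000) = 0.73052
R(U6) = exp(−0.0000639 × 2000) = 0.88003
Parallel (U2 and U3): 1 − (1 − 0.90992)(1 − 0.82004) = 0.98379
Parallel (U4 and U5): 1 − (1 − 0.84993)(1 − 0.73052) = 0.95956
Series ([0.98379] and [0.95956]): 0.98379 × 0.95956 = 0.94401
Parallel (U1 and [0.94401]): 1 − (1 − 0.81058)(1 − 0.94401) = 0.98939
Series ([0.98939] and U6): 0.98939 × 0.88003 = 0.871

0.871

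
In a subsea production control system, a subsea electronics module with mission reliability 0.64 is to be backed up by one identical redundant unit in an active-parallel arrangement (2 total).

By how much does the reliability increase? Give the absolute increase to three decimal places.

0.230

R_before = 0.64
R_after = 1 − (1 − 0.64)^2 = 0.870
ΔR = 0.870 − 0.64 = 0.230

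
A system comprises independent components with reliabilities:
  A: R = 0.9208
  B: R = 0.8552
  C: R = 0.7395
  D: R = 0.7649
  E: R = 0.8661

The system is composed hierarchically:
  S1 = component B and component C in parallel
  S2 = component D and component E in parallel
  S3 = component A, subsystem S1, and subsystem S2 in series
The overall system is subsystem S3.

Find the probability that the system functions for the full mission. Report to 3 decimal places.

Parallel (B and C): 1 − (1 − 0.85520)(1 − 0.73950) = 0.96228
Parallel (D and E): 1 − (1 − 0.76490)(1 − 0.86610) = 0.96852
Series (A, [0.96228], and [0.96852]): 0.92080 × 0.96228 × 0.96852 = 0.858

0.858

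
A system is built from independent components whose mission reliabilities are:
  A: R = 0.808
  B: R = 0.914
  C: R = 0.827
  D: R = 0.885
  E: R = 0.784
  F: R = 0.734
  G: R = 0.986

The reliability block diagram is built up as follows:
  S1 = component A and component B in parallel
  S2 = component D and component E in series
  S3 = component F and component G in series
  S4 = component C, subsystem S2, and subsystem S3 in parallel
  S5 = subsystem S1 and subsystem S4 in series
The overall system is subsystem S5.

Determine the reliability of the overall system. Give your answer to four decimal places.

Parallel (A and B): 1 − (1 − 0.808000)(1 − 0.914000) = 0.983488
Series (D and E): 0.885000 × 0.784000 = 0.693840
Series (F and G): 0.734000 × 0.986000 = 0.723724
Parallel (C, [0.693840], and [0.723724]): 1 − (1 − 0.827000)(1 − 0.693840)(1 − 0.723724) = 0.985367
Series ([0.983488] and [0.985367]): 0.983488 × 0.985367 = 0.9691

0.9691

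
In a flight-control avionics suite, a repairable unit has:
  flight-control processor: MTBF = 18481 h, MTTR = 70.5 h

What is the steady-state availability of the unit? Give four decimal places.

0.9962

A(flight-control processor) = MTBF/(MTBF+MTTR) = 18481/(18481+70.5) = 0.9962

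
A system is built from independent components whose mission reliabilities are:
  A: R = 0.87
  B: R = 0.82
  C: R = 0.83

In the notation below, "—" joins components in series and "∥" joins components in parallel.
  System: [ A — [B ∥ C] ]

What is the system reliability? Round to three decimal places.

0.843

Parallel (B and C): 1 − (1 − 0.82000)(1 − 0.83000) = 0.96940
Series (A and [0.96940]): 0.87000 × 0.96940 = 0.843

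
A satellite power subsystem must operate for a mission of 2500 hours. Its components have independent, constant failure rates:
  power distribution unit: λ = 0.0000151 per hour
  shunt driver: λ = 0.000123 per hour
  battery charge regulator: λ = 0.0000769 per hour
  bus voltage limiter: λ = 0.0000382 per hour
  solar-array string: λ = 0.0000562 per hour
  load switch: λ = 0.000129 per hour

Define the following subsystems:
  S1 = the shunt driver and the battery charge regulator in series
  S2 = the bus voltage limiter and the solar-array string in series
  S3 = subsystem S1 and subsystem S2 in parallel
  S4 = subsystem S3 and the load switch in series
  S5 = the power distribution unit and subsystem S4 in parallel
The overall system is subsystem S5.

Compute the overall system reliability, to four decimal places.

0.9876

R(power distribution unit) = exp(−0.0000151 × 2500) = 0.962954
R(shunt driver) = exp(−0.000123 × 2500) = 0.735283
R(battery charge regulator) = exp(−0.0000769 × 2500) = 0.825101
R(bus voltage limiter) = exp(−0.0000382 × 2500) = 0.908918
R(solar-array string) = exp(−0.0000562 × 2500) = 0.868924
R(load switch) = exp(−0.000129 × 2500) = 0.724336
Series (shunt driver and battery charge regulator): 0.735283 × 0.825101 = 0.606683
Series (bus voltage limiter and solar-array string): 0.908918 × 0.868924 = 0.789781
Parallel ([0.606683] and [0.789781]): 1 − (1 − 0.606683)(1 − 0.789781) = 0.917317
Series ([0.917317] and load switch): 0.917317 × 0.724336 = 0.664446
Parallel (power distribution unit and [0.664446]): 1 − (1 − 0.962954)(1 − 0.664446) = 0.9876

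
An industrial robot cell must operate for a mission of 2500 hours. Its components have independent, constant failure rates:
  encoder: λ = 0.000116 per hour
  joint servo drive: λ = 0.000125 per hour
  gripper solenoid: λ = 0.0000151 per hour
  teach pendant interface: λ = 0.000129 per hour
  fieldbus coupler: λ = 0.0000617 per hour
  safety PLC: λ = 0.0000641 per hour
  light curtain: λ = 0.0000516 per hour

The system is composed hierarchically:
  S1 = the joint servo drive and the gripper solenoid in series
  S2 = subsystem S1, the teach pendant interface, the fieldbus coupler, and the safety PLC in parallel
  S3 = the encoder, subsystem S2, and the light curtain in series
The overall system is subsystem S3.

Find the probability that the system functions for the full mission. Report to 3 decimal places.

R(encoder) = exp(−0.000116 × 2500) = 0.74826
R(joint servo drive) = exp(−0.000125 × 2500) = 0.73162
R(gripper solenoid) = exp(−0.0000151 × 2500) = 0.96295
R(teach pendant interface) = exp(−0.000129 × 2500) = 0.72434
R(fieldbus coupler) = exp(−0.0000617 × 2500) = 0.85706
R(safety PLC) = exp(−0.0000641 × 2500) = 0.85193
R(light curtain) = exp(−0.0000516 × 2500) = 0.87897
Series (joint servo drive and gripper solenoid): 0.73162 × 0.96295 = 0.70451
Parallel ([0.70451], teach pendant interface, fieldbus coupler, and safety PLC): 1 − (1 − 0.70451)(1 − 0.72434)(1 − 0.85706)(1 − 0.85193) = 0.99828
Series (encoder, [0.99828], and light curtain): 0.74826 × 0.99828 × 0.87897 = 0.657

0.657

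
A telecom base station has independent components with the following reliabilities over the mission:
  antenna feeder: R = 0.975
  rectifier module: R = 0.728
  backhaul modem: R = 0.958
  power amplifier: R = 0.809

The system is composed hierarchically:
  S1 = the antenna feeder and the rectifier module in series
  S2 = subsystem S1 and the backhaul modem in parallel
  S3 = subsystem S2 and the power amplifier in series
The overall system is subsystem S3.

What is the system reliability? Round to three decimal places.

Series (antenna feeder and rectifier module): 0.97500 × 0.72800 = 0.70980
Parallel ([0.70980] and backhaul modem): 1 − (1 − 0.70980)(1 − 0.95800) = 0.98781
Series ([0.98781] and power amplifier): 0.98781 × 0.80900 = 0.799

0.799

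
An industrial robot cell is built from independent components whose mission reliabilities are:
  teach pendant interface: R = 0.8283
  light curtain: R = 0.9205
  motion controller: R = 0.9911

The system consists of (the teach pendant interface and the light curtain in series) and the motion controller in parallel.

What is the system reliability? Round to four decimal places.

Series (teach pendant interface and light curtain): 0.828300 × 0.920500 = 0.762450
Parallel ([0.762450] and motion controller): 1 − (1 − 0.762450)(1 − 0.991100) = 0.9979

0.9979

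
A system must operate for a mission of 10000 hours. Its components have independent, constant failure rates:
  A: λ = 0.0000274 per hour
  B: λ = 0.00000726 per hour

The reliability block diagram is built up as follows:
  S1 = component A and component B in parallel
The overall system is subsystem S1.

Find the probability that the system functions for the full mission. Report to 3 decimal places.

0.983

R(A) = exp(−0.0000274 × 10000) = 0.76033
R(B) = exp(−0.00000726 × 10000) = 0.92997
Parallel (A and B): 1 − (1 − 0.76033)(1 − 0.92997) = 0.983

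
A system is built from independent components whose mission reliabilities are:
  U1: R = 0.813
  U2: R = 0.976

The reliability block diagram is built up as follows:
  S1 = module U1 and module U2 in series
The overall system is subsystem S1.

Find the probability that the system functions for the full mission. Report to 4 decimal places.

Series (U1 and U2): 0.813000 × 0.976000 = 0.7935

0.7935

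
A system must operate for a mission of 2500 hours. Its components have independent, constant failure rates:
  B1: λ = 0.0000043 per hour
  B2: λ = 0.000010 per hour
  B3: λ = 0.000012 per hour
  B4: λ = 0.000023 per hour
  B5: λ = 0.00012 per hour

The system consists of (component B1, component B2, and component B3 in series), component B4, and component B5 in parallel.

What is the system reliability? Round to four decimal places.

0.9991

R(B1) = exp(−0.0000043 × 2500) = 0.989308
R(B2) = exp(−0.000010 × 2500) = 0.975310
R(B3) = exp(−0.000012 × 2500) = 0.970446
R(B4) = exp(−0.000023 × 2500) = 0.944122
R(B5) = exp(−0.00012 × 2500) = 0.740818
Series (B1, B2, and B3): 0.989308 × 0.975310 × 0.970446 = 0.936366
Parallel ([0.936366], B4, and B5): 1 − (1 − 0.936366)(1 − 0.944122)(1 − 0.740818) = 0.9991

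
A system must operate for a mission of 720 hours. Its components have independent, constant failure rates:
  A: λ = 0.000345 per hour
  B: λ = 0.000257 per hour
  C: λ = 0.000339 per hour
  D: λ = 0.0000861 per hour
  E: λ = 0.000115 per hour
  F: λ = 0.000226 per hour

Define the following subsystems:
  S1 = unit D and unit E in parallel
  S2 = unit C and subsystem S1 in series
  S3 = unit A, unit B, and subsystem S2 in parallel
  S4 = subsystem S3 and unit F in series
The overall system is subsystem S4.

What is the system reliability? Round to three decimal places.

R(A) = exp(−0.000345 × 720) = 0.78005
R(B) = exp(−0.000257 × 720) = 0.83107
R(C) = exp(−0.000339 × 720) = 0.78342
R(D) = exp(−0.0000861 × 720) = 0.93989
R(E) = exp(−0.000115 × 720) = 0.92054
R(F) = exp(−0.000226 × 720) = 0.84983
Parallel (D and E): 1 − (1 − 0.93989)(1 − 0.92054) = 0.99522
Series (C and [0.99522]): 0.78342 × 0.99522 = 0.77968
Parallel (A, B, and [0.77968]): 1 − (1 − 0.78005)(1 − 0.83107)(1 − 0.77968) = 0.99181
Series ([0.99181] and F): 0.99181 × 0.84983 = 0.843

0.843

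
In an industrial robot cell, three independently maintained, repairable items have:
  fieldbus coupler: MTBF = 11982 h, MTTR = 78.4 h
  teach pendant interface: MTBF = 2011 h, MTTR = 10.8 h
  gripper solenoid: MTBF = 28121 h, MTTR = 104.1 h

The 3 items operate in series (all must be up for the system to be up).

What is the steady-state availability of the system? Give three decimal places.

0.985

A(fieldbus coupler) = MTBF/(MTBF+MTTR) = 11982/(11982+78.4) = 0.993499
A(teach pendant interface) = MTBF/(MTBF+MTTR) = 2011/(2011+10.8) = 0.994658
A(gripper solenoid) = MTBF/(MTBF+MTTR) = 28121/(28121+104.1) = 0.996312
Series availability: 0.993499 × 0.994658 × 0.996312 = 0.985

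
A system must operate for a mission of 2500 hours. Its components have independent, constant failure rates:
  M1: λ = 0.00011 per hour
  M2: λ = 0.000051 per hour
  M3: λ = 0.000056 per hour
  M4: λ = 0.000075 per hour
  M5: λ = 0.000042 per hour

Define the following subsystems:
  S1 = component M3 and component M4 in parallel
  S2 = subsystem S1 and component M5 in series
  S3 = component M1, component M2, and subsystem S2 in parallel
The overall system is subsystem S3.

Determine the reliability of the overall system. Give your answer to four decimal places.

R(M1) = exp(−0.00011 × 2500) = 0.759572
R(M2) = exp(−0.000051 × 2500) = 0.880293
R(M3) = exp(−0.000056 × 2500) = 0.869358
R(M4) = exp(−0.000075 × 2500) = 0.829029
R(M5) = exp(−0.000042 × 2500) = 0.900325
Parallel (M3 and M4): 1 − (1 − 0.869358)(1 − 0.829029) = 0.977664
Series ([0.977664] and M5): 0.977664 × 0.900325 = 0.880215
Parallel (M1, M2, and [0.880215]): 1 − (1 − 0.759572)(1 − 0.880293)(1 − 0.880215) = 0.9966

0.9966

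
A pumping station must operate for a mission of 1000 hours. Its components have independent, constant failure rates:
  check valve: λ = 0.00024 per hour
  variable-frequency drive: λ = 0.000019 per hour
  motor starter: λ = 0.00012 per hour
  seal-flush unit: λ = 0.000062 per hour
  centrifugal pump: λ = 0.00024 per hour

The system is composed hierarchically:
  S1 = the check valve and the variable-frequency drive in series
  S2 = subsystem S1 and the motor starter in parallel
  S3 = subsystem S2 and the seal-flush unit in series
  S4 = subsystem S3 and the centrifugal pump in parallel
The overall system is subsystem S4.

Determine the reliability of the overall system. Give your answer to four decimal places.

R(check valve) = exp(−0.00024 × 1000) = 0.786628
R(variable-frequency drive) = exp(−0.000019 × 1000) = 0.981179
R(motor starter) = exp(−0.00012 × 1000) = 0.886920
R(seal-flush unit) = exp(−0.000062 × 1000) = 0.939883
R(centrifugal pump) = exp(−0.00024 × 1000) = 0.786628
Series (check valve and variable-frequency drive): 0.786628 × 0.981179 = 0.771823
Parallel ([0.771823] and motor starter): 1 − (1 − 0.771823)(1 − 0.886920) = 0.974198
Series ([0.974198] and seal-flush unit): 0.974198 × 0.939883 = 0.915632
Parallel ([0.915632] and centrifugal pump): 1 − (1 − 0.915632)(1 − 0.786628) = 0.9820

0.9820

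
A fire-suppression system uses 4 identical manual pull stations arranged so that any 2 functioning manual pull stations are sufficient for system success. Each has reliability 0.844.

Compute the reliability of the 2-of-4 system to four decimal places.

0.9866

R = Σ_{i=2}^{4} C(4,i) p^i (1−p)^{4−i} with p = 0.844
C(4,2)·0.844^2·0.156^2 = 0.104012
C(4,3)·0.844^3·0.156^1 = 0.375156
C(4,4)·0.844^4·0.156^0 = 0.507423
Sum = 0.9866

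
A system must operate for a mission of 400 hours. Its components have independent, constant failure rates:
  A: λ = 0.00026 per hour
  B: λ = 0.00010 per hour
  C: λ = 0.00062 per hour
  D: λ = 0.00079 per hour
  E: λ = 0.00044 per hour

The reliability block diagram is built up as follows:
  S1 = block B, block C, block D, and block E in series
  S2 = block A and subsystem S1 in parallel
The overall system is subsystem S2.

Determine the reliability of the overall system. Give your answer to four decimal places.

0.9465

R(A) = exp(−0.00026 × 400) = 0.901225
R(B) = exp(−0.00010 × 400) = 0.960789
R(C) = exp(−0.00062 × 400) = 0.780360
R(D) = exp(−0.00079 × 400) = 0.729059
R(E) = exp(−0.00044 × 400) = 0.838618
Series (B, C, D, and E): 0.960789 × 0.780360 × 0.729059 × 0.838618 = 0.458406
Parallel (A and [0.458406]): 1 − (1 − 0.901225)(1 − 0.458406) = 0.9465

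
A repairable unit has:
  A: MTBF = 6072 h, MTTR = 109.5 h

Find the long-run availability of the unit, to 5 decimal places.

A(A) = MTBF/(MTBF+MTTR) = 6072/(6072+109.5) = 0.98229

0.98229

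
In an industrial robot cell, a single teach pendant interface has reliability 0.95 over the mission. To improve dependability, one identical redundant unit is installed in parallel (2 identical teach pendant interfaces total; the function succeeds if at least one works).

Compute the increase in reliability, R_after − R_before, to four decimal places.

R_before = 0.95
R_after = 1 − (1 − 0.95)^2 = 0.9975
ΔR = 0.9975 − 0.95 = 0.0475

0.0475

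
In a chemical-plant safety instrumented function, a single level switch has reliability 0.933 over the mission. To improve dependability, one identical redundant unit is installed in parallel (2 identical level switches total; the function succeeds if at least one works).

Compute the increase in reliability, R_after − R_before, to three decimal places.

0.063

R_before = 0.933
R_after = 1 − (1 − 0.933)^2 = 0.996
ΔR = 0.996 − 0.933 = 0.063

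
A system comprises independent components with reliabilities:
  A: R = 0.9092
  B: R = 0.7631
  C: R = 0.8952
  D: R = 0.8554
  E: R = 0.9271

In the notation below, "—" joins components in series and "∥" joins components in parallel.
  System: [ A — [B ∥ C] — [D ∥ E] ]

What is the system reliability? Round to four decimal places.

Parallel (B and C): 1 − (1 − 0.763100)(1 − 0.895200) = 0.975173
Parallel (D and E): 1 − (1 − 0.855400)(1 − 0.927100) = 0.989459
Series (A, [0.975173], and [0.989459]): 0.909200 × 0.975173 × 0.989459 = 0.8773

0.8773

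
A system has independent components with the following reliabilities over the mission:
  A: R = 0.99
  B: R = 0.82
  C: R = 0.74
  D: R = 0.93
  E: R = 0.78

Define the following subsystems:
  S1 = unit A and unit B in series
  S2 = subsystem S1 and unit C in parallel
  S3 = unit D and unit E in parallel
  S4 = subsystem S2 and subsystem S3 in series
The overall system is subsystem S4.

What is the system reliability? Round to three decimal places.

Series (A and B): 0.99000 × 0.82000 = 0.81180
Parallel ([0.81180] and C): 1 − (1 − 0.81180)(1 − 0.74000) = 0.95107
Parallel (D and E): 1 − (1 − 0.93000)(1 − 0.78000) = 0.98460
Series ([0.95107] and [0.98460]): 0.95107 × 0.98460 = 0.936

0.936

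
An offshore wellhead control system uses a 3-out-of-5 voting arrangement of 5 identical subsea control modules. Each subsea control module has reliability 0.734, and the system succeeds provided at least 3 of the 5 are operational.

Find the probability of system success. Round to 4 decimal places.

R = Σ_{i=3}^{5} C(5,i) p^i (1−p)^{5−i} with p = 0.734
C(5,3)·0.734^3·0.266^2 = 0.279802
C(5,4)·0.734^4·0.266^1 = 0.386043
C(5,5)·0.734^5·0.266^0 = 0.213049
Sum = 0.8789

0.8789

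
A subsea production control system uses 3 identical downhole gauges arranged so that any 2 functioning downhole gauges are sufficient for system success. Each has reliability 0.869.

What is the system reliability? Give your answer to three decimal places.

0.953

R = Σ_{i=2}^{3} C(3,i) p^i (1−p)^{3−i} with p = 0.869
C(3,2)·0.869^2·0.131^1 = 0.29678
C(3,3)·0.869^3·0.131^0 = 0.65623
Sum = 0.953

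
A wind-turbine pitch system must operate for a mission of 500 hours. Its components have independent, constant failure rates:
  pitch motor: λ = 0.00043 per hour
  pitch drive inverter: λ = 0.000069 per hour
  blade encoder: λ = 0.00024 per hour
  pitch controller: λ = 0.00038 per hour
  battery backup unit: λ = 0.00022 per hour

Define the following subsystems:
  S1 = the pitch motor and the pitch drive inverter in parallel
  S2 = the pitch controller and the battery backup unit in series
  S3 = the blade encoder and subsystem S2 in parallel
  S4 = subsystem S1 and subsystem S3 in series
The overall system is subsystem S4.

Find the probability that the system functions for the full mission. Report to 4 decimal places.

0.9643

R(pitch motor) = exp(−0.00043 × 500) = 0.806541
R(pitch drive inverter) = exp(−0.000069 × 500) = 0.966088
R(blade encoder) = exp(−0.00024 × 500) = 0.886920
R(pitch controller) = exp(−0.00038 × 500) = 0.826959
R(battery backup unit) = exp(−0.00022 × 500) = 0.895834
Parallel (pitch motor and pitch drive inverter): 1 − (1 − 0.806541)(1 − 0.966088) = 0.993439
Series (pitch controller and battery backup unit): 0.826959 × 0.895834 = 0.740818
Parallel (blade encoder and [0.740818]): 1 − (1 − 0.886920)(1 − 0.740818) = 0.970692
Series ([0.993439] and [0.970692]): 0.993439 × 0.970692 = 0.9643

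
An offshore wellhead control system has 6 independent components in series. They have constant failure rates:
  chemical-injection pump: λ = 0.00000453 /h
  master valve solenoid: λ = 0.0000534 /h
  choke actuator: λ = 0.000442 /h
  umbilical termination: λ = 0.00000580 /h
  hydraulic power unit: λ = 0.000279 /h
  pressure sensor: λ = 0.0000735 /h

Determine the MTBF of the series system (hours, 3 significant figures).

1170

Series of exponential components: λ_sys = Σ λ_i
λ_sys = 0.00000453 + 0.0000534 + 0.000442 + 0.00000580 + 0.000279 + 0.0000735 = 8.5823e-04 /h
MTBF = 1 / λ_sys = 1170 h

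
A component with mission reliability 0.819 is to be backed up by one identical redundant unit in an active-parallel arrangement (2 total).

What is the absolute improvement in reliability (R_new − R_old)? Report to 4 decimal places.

R_before = 0.819
R_after = 1 − (1 − 0.819)^2 = 0.9672
ΔR = 0.9672 − 0.819 = 0.1482

0.1482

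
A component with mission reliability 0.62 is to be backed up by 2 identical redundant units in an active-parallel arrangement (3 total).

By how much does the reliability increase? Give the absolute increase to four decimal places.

0.3251

R_before = 0.62
R_after = 1 − (1 − 0.62)^3 = 0.9451
ΔR = 0.9451 − 0.62 = 0.3251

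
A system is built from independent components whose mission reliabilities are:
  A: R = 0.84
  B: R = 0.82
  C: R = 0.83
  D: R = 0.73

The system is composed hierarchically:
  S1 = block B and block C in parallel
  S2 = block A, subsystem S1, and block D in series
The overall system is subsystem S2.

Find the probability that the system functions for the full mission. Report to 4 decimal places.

Parallel (B and C): 1 − (1 − 0.820000)(1 − 0.830000) = 0.969400
Series (A, [0.969400], and D): 0.840000 × 0.969400 × 0.730000 = 0.5944

0.5944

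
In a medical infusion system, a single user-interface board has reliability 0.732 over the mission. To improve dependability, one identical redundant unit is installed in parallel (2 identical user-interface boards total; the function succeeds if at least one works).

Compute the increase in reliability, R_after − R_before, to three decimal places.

R_before = 0.732
R_after = 1 − (1 − 0.732)^2 = 0.928
ΔR = 0.928 − 0.732 = 0.196

0.196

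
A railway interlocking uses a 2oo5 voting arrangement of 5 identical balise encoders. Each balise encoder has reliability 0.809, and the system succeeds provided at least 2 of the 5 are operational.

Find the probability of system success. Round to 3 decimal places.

0.994

R = Σ_{i=2}^{5} C(5,i) p^i (1−p)^{5−i} with p = 0.809
C(5,2)·0.809^2·0.191^3 = 0.04560
C(5,3)·0.809^3·0.191^2 = 0.19316
C(5,4)·0.809^4·0.191^1 = 0.40907
C(5,5)·0.809^5·0.191^0 = 0.34653
Sum = 0.994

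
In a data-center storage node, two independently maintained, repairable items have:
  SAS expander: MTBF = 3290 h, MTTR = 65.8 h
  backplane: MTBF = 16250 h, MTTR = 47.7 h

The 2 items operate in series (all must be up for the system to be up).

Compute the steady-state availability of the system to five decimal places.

0.97752

A(SAS expander) = MTBF/(MTBF+MTTR) = 3290/(3290+65.8) = 0.980392
A(backplane) = MTBF/(MTBF+MTTR) = 16250/(16250+47.7) = 0.997073
Series availability: 0.980392 × 0.997073 = 0.97752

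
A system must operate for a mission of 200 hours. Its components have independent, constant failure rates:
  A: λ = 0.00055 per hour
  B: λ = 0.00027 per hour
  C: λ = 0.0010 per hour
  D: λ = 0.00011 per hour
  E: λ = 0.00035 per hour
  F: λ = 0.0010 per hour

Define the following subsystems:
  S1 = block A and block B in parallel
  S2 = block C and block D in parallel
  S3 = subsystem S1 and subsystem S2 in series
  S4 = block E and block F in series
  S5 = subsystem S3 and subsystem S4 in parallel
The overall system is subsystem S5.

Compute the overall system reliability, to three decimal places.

0.998

R(A) = exp(−0.00055 × 200) = 0.89583
R(B) = exp(−0.00027 × 200) = 0.94743
R(C) = exp(−0.0010 × 200) = 0.81873
R(D) = exp(−0.00011 × 200) = 0.97824
R(E) = exp(−0.00035 × 200) = 0.93239
R(F) = exp(−0.0010 × 200) = 0.81873
Parallel (A and B): 1 − (1 − 0.89583)(1 − 0.94743) = 0.99452
Parallel (C and D): 1 − (1 − 0.81873)(1 − 0.97824) = 0.99606
Series ([0.99452] and [0.99606]): 0.99452 × 0.99606 = 0.99060
Series (E and F): 0.93239 × 0.81873 = 0.76338
Parallel ([0.99060] and [0.76338]): 1 − (1 − 0.99060)(1 − 0.76338) = 0.998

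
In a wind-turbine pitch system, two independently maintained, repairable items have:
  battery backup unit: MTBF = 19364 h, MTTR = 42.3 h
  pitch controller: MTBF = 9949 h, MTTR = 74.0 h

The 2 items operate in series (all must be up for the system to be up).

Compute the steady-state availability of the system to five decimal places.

A(battery backup unit) = MTBF/(MTBF+MTTR) = 19364/(19364+42.3) = 0.997820
A(pitch controller) = MTBF/(MTBF+MTTR) = 9949/(9949+74.0) = 0.992617
Series availability: 0.997820 × 0.992617 = 0.99045

0.99045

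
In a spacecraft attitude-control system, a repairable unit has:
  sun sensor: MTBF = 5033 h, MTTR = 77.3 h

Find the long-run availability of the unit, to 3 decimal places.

0.985

A(sun sensor) = MTBF/(MTBF+MTTR) = 5033/(5033+77.3) = 0.985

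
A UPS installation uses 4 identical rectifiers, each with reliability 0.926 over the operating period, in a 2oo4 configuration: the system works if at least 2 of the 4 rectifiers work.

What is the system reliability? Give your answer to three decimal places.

R = Σ_{i=2}^{4} C(4,i) p^i (1−p)^{4−i} with p = 0.926
C(4,2)·0.926^2·0.074^2 = 0.02817
C(4,3)·0.926^3·0.074^1 = 0.23503
C(4,4)·0.926^4·0.074^0 = 0.73527
Sum = 0.998

0.998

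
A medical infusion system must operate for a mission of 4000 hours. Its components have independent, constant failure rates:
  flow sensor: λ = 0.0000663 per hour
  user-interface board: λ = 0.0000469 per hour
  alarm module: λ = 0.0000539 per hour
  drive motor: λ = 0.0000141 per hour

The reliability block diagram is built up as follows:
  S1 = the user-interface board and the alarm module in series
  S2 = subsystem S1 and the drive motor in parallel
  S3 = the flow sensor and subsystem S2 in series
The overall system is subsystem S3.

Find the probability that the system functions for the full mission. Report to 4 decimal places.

0.7531

R(flow sensor) = exp(−0.0000663 × 4000) = 0.767053
R(user-interface board) = exp(−0.0000469 × 4000) = 0.828946
R(alarm module) = exp(−0.0000539 × 4000) = 0.806058
R(drive motor) = exp(−0.0000141 × 4000) = 0.945161
Series (user-interface board and alarm module): 0.828946 × 0.806058 = 0.668179
Parallel ([0.668179] and drive motor): 1 − (1 − 0.668179)(1 − 0.945161) = 0.981803
Series (flow sensor and [0.981803]): 0.767053 × 0.981803 = 0.7531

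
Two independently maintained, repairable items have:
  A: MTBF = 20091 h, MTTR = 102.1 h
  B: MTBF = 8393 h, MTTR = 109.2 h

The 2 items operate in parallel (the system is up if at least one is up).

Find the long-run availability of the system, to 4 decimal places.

A(A) = MTBF/(MTBF+MTTR) = 20091/(20091+102.1) = 0.994944
A(B) = MTBF/(MTBF+MTTR) = 8393/(8393+109.2) = 0.987156
Parallel availability: 1 − (1 − 0.994944)(1 − 0.987156) = 0.9999

0.9999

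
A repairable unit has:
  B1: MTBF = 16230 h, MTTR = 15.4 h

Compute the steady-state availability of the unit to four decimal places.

A(B1) = MTBF/(MTBF+MTTR) = 16230/(16230+15.4) = 0.9991

0.9991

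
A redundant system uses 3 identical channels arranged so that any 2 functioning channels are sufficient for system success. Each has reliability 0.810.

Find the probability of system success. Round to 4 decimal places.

0.9054

R = Σ_{i=2}^{3} C(3,i) p^i (1−p)^{3−i} with p = 0.810
C(3,2)·0.810^2·0.190^1 = 0.373977
C(3,3)·0.810^3·0.190^0 = 0.531441
Sum = 0.9054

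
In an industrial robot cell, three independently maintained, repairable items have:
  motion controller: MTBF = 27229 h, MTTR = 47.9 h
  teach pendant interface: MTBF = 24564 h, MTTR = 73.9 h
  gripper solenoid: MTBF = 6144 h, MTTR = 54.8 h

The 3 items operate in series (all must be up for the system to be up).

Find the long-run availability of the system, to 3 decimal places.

0.986

A(motion controller) = MTBF/(MTBF+MTTR) = 27229/(27229+47.9) = 0.998244
A(teach pendant interface) = MTBF/(MTBF+MTTR) = 24564/(24564+73.9) = 0.997001
A(gripper solenoid) = MTBF/(MTBF+MTTR) = 6144/(6144+54.8) = 0.991160
Series availability: 0.998244 × 0.997001 × 0.991160 = 0.986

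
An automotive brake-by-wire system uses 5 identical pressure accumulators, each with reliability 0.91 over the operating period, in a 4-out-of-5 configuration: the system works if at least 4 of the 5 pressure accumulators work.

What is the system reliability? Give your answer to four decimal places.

R = Σ_{i=4}^{5} C(5,i) p^i (1−p)^{5−i} with p = 0.91
C(5,4)·0.91^4·0.09^1 = 0.308587
C(5,5)·0.91^5·0.09^0 = 0.624032
Sum = 0.9326

0.9326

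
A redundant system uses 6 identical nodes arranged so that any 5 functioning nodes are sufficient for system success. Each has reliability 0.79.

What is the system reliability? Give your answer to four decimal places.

R = Σ_{i=5}^{6} C(6,i) p^i (1−p)^{6−i} with p = 0.79
C(6,5)·0.79^5·0.21^1 = 0.387709
C(6,6)·0.79^6·0.21^0 = 0.243087
Sum = 0.6308

0.6308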